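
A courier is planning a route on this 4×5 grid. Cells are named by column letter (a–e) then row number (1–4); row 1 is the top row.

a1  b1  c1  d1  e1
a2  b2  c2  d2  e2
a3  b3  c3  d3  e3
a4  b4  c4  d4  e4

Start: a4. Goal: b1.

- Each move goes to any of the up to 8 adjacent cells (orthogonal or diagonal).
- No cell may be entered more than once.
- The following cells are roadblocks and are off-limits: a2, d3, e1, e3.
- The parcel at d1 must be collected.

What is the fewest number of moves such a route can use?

5

Any route passes through d1 somewhere between a4 and b1. Summing Chebyshev distances along the two legs (a4 → d1 → b1) gives a lower bound of 3 + 2 = 5 moves.
A route of 5 moves achieves this: a4 → b3 → c2 → d1 → c1 → b1.
Since 5 matches the lower bound, it is optimal.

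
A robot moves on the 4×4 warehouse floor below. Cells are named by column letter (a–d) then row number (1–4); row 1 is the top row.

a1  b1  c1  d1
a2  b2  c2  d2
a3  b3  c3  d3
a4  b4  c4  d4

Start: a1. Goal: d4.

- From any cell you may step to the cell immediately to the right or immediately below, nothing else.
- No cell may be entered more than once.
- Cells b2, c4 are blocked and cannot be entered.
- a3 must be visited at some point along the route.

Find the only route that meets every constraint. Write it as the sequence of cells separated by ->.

Moves only go right or down, so the column and row indices never decrease.
Route from a1: 2× down (reaching a3), 3× right (reaching d3), down to d4 — 6 moves in all.
Check: all required cells visited.

a1 -> a2 -> a3 -> b3 -> c3 -> d3 -> d4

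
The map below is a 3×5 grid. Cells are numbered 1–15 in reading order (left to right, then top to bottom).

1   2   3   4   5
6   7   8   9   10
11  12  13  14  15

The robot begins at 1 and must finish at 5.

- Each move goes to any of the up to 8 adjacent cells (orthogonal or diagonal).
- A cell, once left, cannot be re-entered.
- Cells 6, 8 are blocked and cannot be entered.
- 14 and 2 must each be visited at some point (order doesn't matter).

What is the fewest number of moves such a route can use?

6

Any route passes through 14 and 2 in some order between 1 and 5. Summing Chebyshev distances along each leg and taking the cheapest ordering (1 → 2 → 14 → 5) gives a lower bound of 1 + 2 + 2 = 5 moves.
That bound ignores the blocked cells. Measuring each leg by the fewest moves that actually steer around them (1→2: 1; 2→14: 3; 14→5: 2) raises the lower bound to 6.
A route of 6 moves exists: 1 → 2 → 3 → 9 → 14 → 10 → 5.
Since 6 matches that lower bound, it is optimal.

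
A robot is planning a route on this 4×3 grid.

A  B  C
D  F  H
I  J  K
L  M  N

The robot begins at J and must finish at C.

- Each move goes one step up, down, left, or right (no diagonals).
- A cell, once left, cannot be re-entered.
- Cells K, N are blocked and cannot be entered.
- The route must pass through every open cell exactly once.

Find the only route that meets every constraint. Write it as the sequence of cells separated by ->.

Need to visit all 10 open cells exactly once, starting at J and ending at C.
Route from J: down to M, left to L, 3× up (reaching A), right to B, down to F, right to H, up to C — 9 moves in all.
Check: all 10 open cells covered.

J -> M -> L -> I -> D -> A -> B -> F -> H -> C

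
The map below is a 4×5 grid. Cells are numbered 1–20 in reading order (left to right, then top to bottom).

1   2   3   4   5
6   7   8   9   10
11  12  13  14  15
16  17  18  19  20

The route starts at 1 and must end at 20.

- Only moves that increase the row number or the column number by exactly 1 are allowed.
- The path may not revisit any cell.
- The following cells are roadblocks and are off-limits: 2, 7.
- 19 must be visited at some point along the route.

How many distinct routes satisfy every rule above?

4

A right/down-only route from 1 to 20 makes exactly 3 down-moves and 4 right-moves in some order.
With no other constraints that would be C(7,3) = 35 routes.
Split at 19 and multiply the segment counts (each segment already excludes blocked cells): 1→19: 4; 19→20: 1; product = 4.
That gives 4 routes.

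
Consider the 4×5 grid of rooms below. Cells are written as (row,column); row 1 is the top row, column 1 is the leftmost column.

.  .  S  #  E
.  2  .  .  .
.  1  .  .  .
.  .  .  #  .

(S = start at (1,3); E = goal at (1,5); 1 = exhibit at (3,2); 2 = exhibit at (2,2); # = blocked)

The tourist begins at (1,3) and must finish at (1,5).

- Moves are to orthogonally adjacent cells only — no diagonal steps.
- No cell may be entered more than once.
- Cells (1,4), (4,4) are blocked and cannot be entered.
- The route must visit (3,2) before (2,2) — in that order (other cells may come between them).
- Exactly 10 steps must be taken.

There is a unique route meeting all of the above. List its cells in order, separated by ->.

(1,3) -> (1,2) -> (1,1) -> (2,1) -> (3,1) -> (3,2) -> (2,2) -> (2,3) -> (2,4) -> (2,5) -> (1,5)

The waypoints must appear in the order (3,2), (2,2), with no cell reused.
Route from (1,3): 2× left (reaching (1,1)), 2× down (reaching (3,1)), right to (3,2), up to (2,2), 3× right (reaching (2,5)), up to (1,5) — 10 moves in all.
Check: order respected (1 at step 5, 2 at step 6); 10 moves as required.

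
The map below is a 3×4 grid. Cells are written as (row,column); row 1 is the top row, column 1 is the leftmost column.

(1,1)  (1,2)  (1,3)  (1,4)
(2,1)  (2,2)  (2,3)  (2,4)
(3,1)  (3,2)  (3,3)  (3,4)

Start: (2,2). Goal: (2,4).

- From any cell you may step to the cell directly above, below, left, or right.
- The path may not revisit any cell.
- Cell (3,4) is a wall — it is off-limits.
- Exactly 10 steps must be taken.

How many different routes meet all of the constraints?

Need simple routes of exactly 10 moves from (2,2) to (2,4) (Manhattan distance 2, so 4 moves are spent on a detour and 4 undoing it).
Enumerating: (2,2) (1,2) (1,1) (2,1) (3,1) (3,2) (3,3) (2,3) (1,3) (1,4) (2,4) | (2,2) (2,3) (3,3) (3,2) (3,1) (2,1) (1,1) (1,2) (1,3) (1,4) (2,4).
That gives 2 routes.

2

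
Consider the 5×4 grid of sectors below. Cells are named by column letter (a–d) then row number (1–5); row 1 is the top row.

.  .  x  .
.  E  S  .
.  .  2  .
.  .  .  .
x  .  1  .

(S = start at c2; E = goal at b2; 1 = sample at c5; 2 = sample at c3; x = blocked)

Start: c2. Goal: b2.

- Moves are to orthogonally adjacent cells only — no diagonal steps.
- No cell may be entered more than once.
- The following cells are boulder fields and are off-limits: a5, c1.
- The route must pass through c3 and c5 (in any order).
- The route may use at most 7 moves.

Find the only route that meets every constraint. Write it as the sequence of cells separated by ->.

Any route must reach c3 and c5 and still end at b2 within 7 moves, so the order of the required stops is forced.
Route from c2: 3× down (reaching c5), left to b5, 3× up (reaching b2) — 7 moves in all.
Check: all required cells visited; 7 ≤ 7 moves.

c2 -> c3 -> c4 -> c5 -> b5 -> b4 -> b3 -> b2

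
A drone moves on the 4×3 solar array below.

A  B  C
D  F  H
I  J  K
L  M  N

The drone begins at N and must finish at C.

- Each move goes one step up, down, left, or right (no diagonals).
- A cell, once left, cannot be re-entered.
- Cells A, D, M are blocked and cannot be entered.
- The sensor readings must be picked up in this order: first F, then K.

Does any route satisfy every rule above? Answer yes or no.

no

Ignoring the required order, 3 revisit-free routes from N to C pass through all of F and K; the waypoint orders that occur are K → F (3) — never F → K.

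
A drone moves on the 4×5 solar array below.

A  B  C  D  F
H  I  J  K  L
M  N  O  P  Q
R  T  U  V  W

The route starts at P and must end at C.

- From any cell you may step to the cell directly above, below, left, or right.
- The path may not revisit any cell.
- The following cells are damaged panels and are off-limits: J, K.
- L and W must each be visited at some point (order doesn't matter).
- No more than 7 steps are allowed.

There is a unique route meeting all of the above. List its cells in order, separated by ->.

P -> V -> W -> Q -> L -> F -> D -> C

Any route must reach L and W and still end at C within 7 moves, so the order of the required stops is forced.
Route from P: down to V, right to W, 3× up (reaching F), 2× left (reaching C) — 7 moves in all.
Check: all required cells visited; 7 ≤ 7 moves.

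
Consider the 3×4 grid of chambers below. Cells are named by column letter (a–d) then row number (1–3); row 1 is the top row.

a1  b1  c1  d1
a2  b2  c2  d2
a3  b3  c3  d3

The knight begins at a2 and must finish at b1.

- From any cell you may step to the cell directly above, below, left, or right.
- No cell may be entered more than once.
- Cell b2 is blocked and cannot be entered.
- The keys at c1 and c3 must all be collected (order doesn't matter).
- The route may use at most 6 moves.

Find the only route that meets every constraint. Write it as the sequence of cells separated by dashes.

a2 - a3 - b3 - c3 - c2 - c1 - b1

The 6-move cap with required stops at c1, c3 leaves no slack for detours.
Route from a2: down 1 to a3, right 2 to c3, up 2 to c1, left 1 to b1 — 6 moves in all.
Check: all required cells visited; 6 ≤ 6 moves.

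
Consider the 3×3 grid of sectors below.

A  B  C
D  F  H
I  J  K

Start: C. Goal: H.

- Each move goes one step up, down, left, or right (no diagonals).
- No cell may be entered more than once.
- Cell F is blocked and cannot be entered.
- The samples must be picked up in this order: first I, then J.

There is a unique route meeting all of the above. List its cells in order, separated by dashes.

The waypoints must appear in the order I, J, with no cell reused.
Route from C: 2× left (reaching A), 2× down (reaching I), 2× right (reaching K), up to H — 7 moves in all.
Check: order respected (I at step 4, J at step 5).

C - B - A - D - I - J - K - H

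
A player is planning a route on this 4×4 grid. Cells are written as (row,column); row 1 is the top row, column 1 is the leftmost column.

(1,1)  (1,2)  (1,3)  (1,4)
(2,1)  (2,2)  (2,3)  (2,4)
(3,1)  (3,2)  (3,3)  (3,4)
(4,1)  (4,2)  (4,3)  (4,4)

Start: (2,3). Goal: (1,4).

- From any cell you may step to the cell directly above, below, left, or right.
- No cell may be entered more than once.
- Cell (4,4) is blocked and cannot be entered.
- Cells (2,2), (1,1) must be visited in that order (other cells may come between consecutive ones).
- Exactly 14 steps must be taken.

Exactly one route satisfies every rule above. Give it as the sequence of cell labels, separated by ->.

The waypoints must appear in the order (2,2), (1,1), with no cell reused.
Route from (2,3): right 1 to (2,4), down 1 to (3,4), left 1 to (3,3), down 1 to (4,3), left 2 to (4,1), up 1 to (3,1), right 1 to (3,2), up 1 to (2,2), left 1 to (2,1), up 1 to (1,1), right 3 to (1,4) — 14 moves in all.
Check: order respected ((2,2) at step 9, (1,1) at step 11); 14 moves as required.

(2,3) -> (2,4) -> (3,4) -> (3,3) -> (4,3) -> (4,2) -> (4,1) -> (3,1) -> (3,2) -> (2,2) -> (2,1) -> (1,1) -> (1,2) -> (1,3) -> (1,4)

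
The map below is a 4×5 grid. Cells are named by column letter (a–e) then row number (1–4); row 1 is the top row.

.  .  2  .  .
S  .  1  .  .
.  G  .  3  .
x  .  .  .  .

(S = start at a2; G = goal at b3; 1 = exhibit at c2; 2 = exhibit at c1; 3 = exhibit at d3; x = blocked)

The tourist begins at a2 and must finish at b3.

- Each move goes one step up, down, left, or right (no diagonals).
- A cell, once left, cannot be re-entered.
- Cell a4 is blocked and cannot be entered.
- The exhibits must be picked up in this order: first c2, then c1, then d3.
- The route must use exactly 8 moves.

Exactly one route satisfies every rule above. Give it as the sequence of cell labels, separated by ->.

The waypoints must appear in the order c2, c1, d3, with no cell reused.
Route from a2: 2× right (reaching c2), up to c1, right to d1, 2× down (reaching d3), 2× left (reaching b3) — 8 moves in all.
Check: order respected (1 at step 2, 2 at step 3, 3 at step 6); 8 moves as required.

a2 -> b2 -> c2 -> c1 -> d1 -> d2 -> d3 -> c3 -> b3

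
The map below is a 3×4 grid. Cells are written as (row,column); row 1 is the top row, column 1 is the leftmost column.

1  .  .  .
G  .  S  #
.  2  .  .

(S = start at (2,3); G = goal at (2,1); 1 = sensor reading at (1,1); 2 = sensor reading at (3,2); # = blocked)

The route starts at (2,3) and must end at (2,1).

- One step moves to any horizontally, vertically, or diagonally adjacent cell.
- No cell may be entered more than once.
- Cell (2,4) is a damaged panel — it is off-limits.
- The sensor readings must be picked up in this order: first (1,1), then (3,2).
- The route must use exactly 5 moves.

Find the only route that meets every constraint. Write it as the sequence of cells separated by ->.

(2,3) -> (1,2) -> (1,1) -> (2,2) -> (3,2) -> (2,1)

The waypoints must appear in the order (1,1), (3,2), with no cell reused.
Route from (2,3): up-left to (1,2), left to (1,1), down-right to (2,2), down to (3,2), up-left to (2,1) — 5 moves in all.
Check: order respected (1 at step 2, 2 at step 4); 5 moves as required.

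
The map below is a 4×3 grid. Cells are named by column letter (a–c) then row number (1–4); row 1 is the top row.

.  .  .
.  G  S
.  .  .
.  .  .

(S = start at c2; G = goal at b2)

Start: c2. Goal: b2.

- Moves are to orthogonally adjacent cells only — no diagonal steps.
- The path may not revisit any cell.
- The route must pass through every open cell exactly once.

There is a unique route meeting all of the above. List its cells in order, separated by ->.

Need to visit all 12 open cells exactly once, starting at c2 and ending at b2.
Cell c4 has only two open neighbours (c3 and b4), so the path must pass straight through it: one of those is the cell it's entered from and the other is where it exits.
Route from c2: up to c1, 2× left (reaching a1), 3× down (reaching a4), 2× right (reaching c4), up to c3, left to b3, up to b2 — 11 moves in all.
Check: all 12 open cells covered.

c2 -> c1 -> b1 -> a1 -> a2 -> a3 -> a4 -> b4 -> c4 -> c3 -> b3 -> b2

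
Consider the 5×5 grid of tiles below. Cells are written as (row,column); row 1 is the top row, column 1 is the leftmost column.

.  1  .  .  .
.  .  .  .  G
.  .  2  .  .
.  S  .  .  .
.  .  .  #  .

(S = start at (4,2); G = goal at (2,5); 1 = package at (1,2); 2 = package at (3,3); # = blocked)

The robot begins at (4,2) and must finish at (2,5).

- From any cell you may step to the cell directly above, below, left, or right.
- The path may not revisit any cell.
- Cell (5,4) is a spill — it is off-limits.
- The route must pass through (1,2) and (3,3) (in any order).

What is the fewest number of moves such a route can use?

9

Any route passes through (1,2) and (3,3) in some order between (4,2) and (2,5). Summing Manhattan distances along each leg and taking the cheapest ordering ((4,2) → (1,2) → (3,3) → (2,5)) gives a lower bound of 3 + 3 + 3 = 9 moves.
A route of 9 moves achieves this: (4,2) → (3,2) → (2,2) → (1,2) → (1,3) → (2,3) → (3,3) → (3,4) → (2,4) → (2,5).
Since 9 matches the lower bound, it is optimal.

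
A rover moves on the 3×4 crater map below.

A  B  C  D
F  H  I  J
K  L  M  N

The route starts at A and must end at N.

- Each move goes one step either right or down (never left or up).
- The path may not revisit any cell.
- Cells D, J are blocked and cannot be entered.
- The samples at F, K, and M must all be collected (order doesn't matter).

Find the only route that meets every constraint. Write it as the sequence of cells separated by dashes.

Moves only go right or down, so the column and row indices never decrease.
Route from A: 2× down (reaching K), 3× right (reaching N) — 5 moves in all.
Check: all required cells visited.

A - F - K - L - M - N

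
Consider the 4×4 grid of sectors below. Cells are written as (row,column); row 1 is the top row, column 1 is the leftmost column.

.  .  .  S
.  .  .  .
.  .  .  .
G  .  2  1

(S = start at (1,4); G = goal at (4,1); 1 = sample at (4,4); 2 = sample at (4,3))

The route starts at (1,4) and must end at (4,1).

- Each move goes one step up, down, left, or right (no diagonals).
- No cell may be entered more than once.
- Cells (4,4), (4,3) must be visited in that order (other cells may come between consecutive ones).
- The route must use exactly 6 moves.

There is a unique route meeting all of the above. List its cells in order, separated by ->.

(1,4) -> (2,4) -> (3,4) -> (4,4) -> (4,3) -> (4,2) -> (4,1)

The waypoints must appear in the order (4,4), (4,3), with no cell reused.
Route from (1,4): down 3 to (4,4), left 3 to (4,1) — 6 moves in all.
Check: order respected (1 at step 3, 2 at step 4); 6 moves as required.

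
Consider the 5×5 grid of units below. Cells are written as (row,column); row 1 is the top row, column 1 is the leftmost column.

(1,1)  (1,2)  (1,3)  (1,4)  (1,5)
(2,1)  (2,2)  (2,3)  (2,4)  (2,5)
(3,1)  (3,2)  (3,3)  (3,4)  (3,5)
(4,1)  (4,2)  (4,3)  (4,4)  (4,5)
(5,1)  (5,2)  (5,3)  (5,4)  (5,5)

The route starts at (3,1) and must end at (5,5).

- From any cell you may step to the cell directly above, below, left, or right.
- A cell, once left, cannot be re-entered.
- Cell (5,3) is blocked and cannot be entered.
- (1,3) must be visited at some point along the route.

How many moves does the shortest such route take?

10

Any route passes through (1,3) somewhere between (3,1) and (5,5). Summing Manhattan distances along the two legs ((3,1) → (1,3) → (5,5)) gives a lower bound of 4 + 6 = 10 moves.
A route of 10 moves achieves this: (3,1) → (2,1) → (1,1) → (1,2) → (1,3) → (2,3) → (3,3) → (4,3) → (4,4) → (5,4) → (5,5).
Since 10 matches the lower bound, it is optimal.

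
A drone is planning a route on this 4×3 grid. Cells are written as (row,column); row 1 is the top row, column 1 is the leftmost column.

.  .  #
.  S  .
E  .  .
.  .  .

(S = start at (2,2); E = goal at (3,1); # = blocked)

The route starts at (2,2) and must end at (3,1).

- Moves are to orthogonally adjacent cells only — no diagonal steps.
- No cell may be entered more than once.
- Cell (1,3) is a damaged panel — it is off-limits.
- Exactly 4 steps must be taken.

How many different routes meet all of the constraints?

Need simple routes of exactly 4 moves from (2,2) to (3,1) (Manhattan distance 2, so 1 moves are spent on a detour and 1 undoing it).
Enumerating: (2,2) (1,2) (1,1) (2,1) (3,1) | (2,2) (3,2) (4,2) (4,1) (3,1) | (2,2) (2,3) (3,3) (3,2) (3,1).
That gives 3 routes.

3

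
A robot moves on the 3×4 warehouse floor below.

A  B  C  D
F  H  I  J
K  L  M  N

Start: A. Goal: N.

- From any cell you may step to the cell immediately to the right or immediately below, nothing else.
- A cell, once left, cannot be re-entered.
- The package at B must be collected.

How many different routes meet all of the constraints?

6

A right/down-only route from A to N makes exactly 2 down-moves and 3 right-moves in some order.
With no other constraints that would be C(5,2) = 10 routes.
Split at B and multiply the segment counts: A→B: 1; B→N: 6; product = 6.
That gives 6 routes.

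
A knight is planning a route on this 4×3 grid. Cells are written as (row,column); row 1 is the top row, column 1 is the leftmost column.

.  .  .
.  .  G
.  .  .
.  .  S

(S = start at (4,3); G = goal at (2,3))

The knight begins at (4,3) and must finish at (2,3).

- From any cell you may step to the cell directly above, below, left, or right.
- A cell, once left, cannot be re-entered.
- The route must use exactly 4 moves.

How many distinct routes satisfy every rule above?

3

Need simple routes of exactly 4 moves from (4,3) to (2,3) (Manhattan distance 2, so 1 moves are spent on a detour and 1 undoing it).
Enumerating: (4,3) (3,3) (3,2) (2,2) (2,3) | (4,3) (4,2) (3,2) (2,2) (2,3) | (4,3) (4,2) (3,2) (3,3) (2,3).
That gives 3 routes.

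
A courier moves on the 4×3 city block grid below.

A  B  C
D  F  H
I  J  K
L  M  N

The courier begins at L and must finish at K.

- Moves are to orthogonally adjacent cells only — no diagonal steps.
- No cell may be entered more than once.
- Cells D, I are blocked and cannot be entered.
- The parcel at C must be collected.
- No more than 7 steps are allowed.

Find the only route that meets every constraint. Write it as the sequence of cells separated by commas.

The 7-move cap with required stops at C leaves no slack for detours.
Route from L: right 1 to M, up 3 to B, right 1 to C, down 2 to K — 7 moves in all.
Check: all required cells visited; 7 ≤ 7 moves.

L, M, J, F, B, C, H, K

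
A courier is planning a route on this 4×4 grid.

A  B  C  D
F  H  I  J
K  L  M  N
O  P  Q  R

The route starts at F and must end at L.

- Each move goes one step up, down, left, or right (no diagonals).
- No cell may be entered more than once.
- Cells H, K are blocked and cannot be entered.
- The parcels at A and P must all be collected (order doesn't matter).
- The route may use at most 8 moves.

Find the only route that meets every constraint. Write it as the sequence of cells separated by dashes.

F - A - B - C - I - M - Q - P - L

Any route must reach A and P and still end at L within 8 moves, so the order of the required stops is forced.
Route from F: up to A, 2× right (reaching C), 3× down (reaching Q), left to P, up to L — 8 moves in all.
Check: all required cells visited; 8 ≤ 8 moves.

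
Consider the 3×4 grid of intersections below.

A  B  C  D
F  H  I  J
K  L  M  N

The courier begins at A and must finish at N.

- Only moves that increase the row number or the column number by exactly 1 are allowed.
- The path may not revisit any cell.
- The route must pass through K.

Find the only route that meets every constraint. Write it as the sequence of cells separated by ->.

A -> F -> K -> L -> M -> N

Moves only go right or down, so the column and row indices never decrease.
Route from A: down 2 to K, right 3 to N — 5 moves in all.
Check: all required cells visited.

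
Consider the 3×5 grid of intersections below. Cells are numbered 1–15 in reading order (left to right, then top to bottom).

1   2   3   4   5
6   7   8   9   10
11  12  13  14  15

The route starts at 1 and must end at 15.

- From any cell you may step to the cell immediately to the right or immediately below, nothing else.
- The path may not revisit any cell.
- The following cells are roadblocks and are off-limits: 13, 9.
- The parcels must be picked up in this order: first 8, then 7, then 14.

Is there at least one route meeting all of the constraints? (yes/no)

no

7 lies to the left of 8, so going from 8 to 7 would need a leftward move — but moves only go right/down, so 8 cannot be visited before 7.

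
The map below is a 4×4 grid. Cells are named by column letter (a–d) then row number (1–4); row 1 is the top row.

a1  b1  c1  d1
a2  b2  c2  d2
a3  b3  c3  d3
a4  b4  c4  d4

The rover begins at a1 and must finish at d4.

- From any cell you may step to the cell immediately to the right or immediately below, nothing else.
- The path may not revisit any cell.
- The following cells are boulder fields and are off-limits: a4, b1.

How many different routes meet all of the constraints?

9

A right/down-only route from a1 to d4 makes exactly 3 down-moves and 3 right-moves in some order.
With no other constraints that would be C(6,3) = 20 routes.
Subtract routes through each blocked cell (inclusion–exclusion for overlaps): − through b1: 10 − through a4: 1 → 9.
That gives 9 routes.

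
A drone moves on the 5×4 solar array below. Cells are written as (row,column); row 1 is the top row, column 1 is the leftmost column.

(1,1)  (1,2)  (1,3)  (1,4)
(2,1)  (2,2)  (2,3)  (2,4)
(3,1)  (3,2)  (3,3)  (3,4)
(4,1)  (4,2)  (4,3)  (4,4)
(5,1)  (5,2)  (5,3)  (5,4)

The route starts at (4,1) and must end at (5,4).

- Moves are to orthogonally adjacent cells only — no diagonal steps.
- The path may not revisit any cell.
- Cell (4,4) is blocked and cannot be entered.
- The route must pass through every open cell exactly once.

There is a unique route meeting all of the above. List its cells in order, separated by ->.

(4,1) -> (5,1) -> (5,2) -> (4,2) -> (3,2) -> (3,1) -> (2,1) -> (1,1) -> (1,2) -> (2,2) -> (2,3) -> (1,3) -> (1,4) -> (2,4) -> (3,4) -> (3,3) -> (4,3) -> (5,3) -> (5,4)

Need to visit all 19 open cells exactly once, starting at (4,1) and ending at (5,4).
Route from (4,1): down to (5,1), right to (5,2), 2× up (reaching (3,2)), left to (3,1), 2× up (reaching (1,1)), right to (1,2), down to (2,2), right to (2,3), up to (1,3), right to (1,4), 2× down (reaching (3,4)), left to (3,3), 2× down (reaching (5,3)), right to (5,4) — 18 moves in all.
Check: all 19 open cells covered.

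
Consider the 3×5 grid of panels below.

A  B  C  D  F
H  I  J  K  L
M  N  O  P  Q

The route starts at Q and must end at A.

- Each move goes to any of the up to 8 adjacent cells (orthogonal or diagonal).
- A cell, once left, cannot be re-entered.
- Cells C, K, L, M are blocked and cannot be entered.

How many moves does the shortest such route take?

With diagonal moves allowed, the Chebyshev distance max(|Δrow|,|Δcol|) from Q to A is 4, so at least 4 moves are needed.
A route of 4 moves achieves this: Q → P → J → B → A.
Since 4 matches the lower bound, it is optimal.

4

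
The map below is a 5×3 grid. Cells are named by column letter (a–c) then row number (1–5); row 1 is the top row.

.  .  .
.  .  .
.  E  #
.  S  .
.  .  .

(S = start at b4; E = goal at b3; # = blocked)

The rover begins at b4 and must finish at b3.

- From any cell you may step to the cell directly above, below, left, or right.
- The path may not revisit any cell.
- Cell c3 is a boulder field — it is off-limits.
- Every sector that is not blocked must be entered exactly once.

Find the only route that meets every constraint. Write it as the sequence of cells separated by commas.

b4, c4, c5, b5, a5, a4, a3, a2, a1, b1, c1, c2, b2, b3

Need to visit all 14 open cells exactly once, starting at b4 and ending at b3.
Cell a1 has only two open neighbours (a2 and b1), so the path must pass straight through it: one of those is the cell it's entered from and the other is where it exits.
Route from b4: right 1 to c4, down 1 to c5, left 2 to a5, up 4 to a1, right 2 to c1, down 1 to c2, left 1 to b2, down 1 to b3 — 13 moves in all.
Check: all 14 open cells covered.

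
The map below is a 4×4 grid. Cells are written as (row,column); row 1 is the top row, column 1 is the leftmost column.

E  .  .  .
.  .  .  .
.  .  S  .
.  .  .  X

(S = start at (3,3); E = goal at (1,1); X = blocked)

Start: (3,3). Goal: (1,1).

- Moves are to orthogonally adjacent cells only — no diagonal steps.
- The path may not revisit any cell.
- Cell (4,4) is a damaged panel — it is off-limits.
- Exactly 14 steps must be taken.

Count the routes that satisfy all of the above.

Need simple routes of exactly 14 moves from (3,3) to (1,1) (Manhattan distance 4, so 5 moves are spent on a detour and 5 undoing it).
No route satisfies every constraint, so the count is 0.

0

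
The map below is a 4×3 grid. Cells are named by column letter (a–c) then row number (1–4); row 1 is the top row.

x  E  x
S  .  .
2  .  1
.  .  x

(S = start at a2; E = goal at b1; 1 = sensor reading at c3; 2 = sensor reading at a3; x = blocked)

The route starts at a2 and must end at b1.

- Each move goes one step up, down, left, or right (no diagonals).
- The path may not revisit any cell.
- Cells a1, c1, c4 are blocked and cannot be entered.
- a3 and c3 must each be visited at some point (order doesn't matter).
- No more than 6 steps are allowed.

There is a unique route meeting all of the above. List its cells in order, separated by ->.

a2 -> a3 -> b3 -> c3 -> c2 -> b2 -> b1

The 6-move cap with required stops at a3, c3 leaves no slack for detours.
Route from a2: down 1 to a3, right 2 to c3, up 1 to c2, left 1 to b2, up 1 to b1 — 6 moves in all.
Check: all required cells visited; 6 ≤ 6 moves.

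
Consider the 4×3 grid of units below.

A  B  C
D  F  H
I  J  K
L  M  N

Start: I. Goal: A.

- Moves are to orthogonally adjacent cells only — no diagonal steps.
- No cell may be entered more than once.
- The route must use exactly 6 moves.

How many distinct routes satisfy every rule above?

7

Need simple routes of exactly 6 moves from I to A (Manhattan distance 2, so 2 moves are spent on a detour and 2 undoing it).
Enumerating: I D F H C B A | I L M J F B A | I L M J F D A | I J F H C B A | I J K H C B A | I J K H F B A | I J K H F D A.
That gives 7 routes.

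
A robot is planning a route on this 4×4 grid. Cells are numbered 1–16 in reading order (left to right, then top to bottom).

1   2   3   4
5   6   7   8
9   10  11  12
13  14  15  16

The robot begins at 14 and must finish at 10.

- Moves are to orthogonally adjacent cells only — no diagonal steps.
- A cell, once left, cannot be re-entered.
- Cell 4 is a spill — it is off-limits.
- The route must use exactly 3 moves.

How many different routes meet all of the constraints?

Need simple routes of exactly 3 moves from 14 to 10 (Manhattan distance 1, so 1 moves are spent on a detour and 1 undoing it).
Enumerating: 14 13 9 10 | 14 15 11 10.
That gives 2 routes.

2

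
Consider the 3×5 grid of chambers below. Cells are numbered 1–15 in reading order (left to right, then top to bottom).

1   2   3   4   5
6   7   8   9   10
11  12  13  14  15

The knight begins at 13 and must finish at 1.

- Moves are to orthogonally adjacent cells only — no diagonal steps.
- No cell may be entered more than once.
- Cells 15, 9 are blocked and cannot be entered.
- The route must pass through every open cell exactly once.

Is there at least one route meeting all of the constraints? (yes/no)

no

Cell 10 has only one open neighbour but is neither the start nor the goal, so a Hamiltonian route would have to both enter and leave it through the same neighbour — impossible without revisiting.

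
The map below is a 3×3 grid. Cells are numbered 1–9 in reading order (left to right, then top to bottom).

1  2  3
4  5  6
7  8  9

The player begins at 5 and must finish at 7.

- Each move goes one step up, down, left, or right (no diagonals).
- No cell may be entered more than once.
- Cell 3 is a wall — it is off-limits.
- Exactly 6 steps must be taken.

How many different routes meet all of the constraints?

0

Need simple routes of exactly 6 moves from 5 to 7 (Manhattan distance 2, so 2 moves are spent on a detour and 2 undoing it).
No route satisfies every constraint, so the count is 0.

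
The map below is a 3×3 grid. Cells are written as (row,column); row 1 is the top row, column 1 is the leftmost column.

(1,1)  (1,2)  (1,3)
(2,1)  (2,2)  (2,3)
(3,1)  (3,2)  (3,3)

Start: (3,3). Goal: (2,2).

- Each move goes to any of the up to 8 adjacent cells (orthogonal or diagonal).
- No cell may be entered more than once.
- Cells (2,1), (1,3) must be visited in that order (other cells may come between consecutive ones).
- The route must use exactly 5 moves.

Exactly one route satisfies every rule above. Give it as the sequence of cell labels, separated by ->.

(3,3) -> (3,2) -> (2,1) -> (1,2) -> (1,3) -> (2,2)

The waypoints must appear in the order (2,1), (1,3), with no cell reused.
Route from (3,3): left 1 to (3,2), up-left 1 to (2,1), up-right 1 to (1,2), right 1 to (1,3), down-left 1 to (2,2) — 5 moves in all.
Check: order respected ((2,1) at step 2, (1,3) at step 4); 5 moves as required.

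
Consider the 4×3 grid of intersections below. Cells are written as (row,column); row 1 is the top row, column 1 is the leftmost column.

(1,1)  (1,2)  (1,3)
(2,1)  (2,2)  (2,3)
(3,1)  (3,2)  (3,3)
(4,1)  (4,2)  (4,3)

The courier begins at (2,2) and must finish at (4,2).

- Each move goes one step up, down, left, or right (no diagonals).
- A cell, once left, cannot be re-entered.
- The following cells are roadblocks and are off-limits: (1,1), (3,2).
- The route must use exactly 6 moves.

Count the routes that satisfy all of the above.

Need simple routes of exactly 6 moves from (2,2) to (4,2) (Manhattan distance 2, so 2 moves are spent on a detour and 2 undoing it).
Enumerating: (2,2) (1,2) (1,3) (2,3) (3,3) (4,3) (4,2).
That gives 1 route.

1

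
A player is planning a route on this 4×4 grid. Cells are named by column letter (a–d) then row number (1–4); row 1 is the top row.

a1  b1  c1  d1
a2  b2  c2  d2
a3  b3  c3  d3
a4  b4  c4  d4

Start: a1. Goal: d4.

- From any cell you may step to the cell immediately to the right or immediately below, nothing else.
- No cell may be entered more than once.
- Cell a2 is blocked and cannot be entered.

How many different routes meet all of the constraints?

A right/down-only route from a1 to d4 makes exactly 3 down-moves and 3 right-moves in some order.
With no other constraints that would be C(6,3) = 20 routes.
Subtract routes through each blocked cell (inclusion–exclusion for overlaps): − through a2: 10 → 10.
That gives 10 routes.

10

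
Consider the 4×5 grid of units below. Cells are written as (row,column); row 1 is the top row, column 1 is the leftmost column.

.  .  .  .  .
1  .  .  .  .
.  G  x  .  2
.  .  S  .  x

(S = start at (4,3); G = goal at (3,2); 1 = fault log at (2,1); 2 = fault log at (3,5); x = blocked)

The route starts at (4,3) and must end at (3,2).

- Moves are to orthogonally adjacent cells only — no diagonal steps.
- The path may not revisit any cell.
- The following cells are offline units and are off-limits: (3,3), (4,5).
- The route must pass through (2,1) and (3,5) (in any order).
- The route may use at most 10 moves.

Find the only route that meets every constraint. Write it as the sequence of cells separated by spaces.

Any route must reach (2,1) and (3,5) and still end at (3,2) within 10 moves, so the order of the required stops is forced.
Route from (4,3): right 1 to (4,4), up 1 to (3,4), right 1 to (3,5), up 1 to (2,5), left 4 to (2,1), down 1 to (3,1), right 1 to (3,2) — 10 moves in all.
Check: all required cells visited; 10 ≤ 10 moves.

(4,3) (4,4) (3,4) (3,5) (2,5) (2,4) (2,3) (2,2) (2,1) (3,1) (3,2)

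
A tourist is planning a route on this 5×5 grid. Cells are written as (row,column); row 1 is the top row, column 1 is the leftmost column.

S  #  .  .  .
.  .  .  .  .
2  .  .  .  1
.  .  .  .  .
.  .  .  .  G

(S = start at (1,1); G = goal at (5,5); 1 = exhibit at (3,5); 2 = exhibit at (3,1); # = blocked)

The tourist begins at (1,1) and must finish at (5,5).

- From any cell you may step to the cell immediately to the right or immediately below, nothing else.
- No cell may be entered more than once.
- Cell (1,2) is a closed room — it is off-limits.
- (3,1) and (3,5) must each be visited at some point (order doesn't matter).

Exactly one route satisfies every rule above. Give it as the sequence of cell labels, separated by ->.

Moves only go right or down, so the column and row indices never decrease.
Route from (1,1): down 2 to (3,1), right 4 to (3,5), down 2 to (5,5) — 8 moves in all.
Check: all required cells visited.

(1,1) -> (2,1) -> (3,1) -> (3,2) -> (3,3) -> (3,4) -> (3,5) -> (4,5) -> (5,5)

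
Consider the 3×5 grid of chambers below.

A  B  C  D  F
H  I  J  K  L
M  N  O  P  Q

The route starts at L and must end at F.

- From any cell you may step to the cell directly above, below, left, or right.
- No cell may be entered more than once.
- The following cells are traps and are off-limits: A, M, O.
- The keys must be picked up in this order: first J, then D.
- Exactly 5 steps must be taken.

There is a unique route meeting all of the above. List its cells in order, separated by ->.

L -> K -> J -> C -> D -> F

The waypoints must appear in the order J, D, with no cell reused.
Route from L: left 2 to J, up 1 to C, right 2 to F — 5 moves in all.
Check: order respected (J at step 2, D at step 4); 5 moves as required.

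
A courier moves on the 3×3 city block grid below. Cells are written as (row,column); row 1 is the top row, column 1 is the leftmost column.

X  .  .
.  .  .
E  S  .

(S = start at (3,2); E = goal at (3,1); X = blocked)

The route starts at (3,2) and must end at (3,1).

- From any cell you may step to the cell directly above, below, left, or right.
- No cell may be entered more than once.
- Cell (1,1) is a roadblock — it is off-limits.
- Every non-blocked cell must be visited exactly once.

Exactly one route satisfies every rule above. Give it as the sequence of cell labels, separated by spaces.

(3,2) (3,3) (2,3) (1,3) (1,2) (2,2) (2,1) (3,1)

Need to visit all 8 open cells exactly once, starting at (3,2) and ending at (3,1).
Cell (2,1) has only two open neighbours ((3,1) and (2,2)), so the path must pass straight through it: one of those is the cell it's entered from and the other is where it exits.
Route from (3,2): right 1 to (3,3), up 2 to (1,3), left 1 to (1,2), down 1 to (2,2), left 1 to (2,1), down 1 to (3,1) — 7 moves in all.
Check: all 8 open cells covered.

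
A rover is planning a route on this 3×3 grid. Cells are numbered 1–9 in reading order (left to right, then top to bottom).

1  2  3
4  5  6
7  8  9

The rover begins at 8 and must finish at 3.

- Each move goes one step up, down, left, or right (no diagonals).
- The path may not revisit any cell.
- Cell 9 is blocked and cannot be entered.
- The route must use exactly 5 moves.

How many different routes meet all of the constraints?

Need simple routes of exactly 5 moves from 8 to 3 (Manhattan distance 3, so 1 moves are spent on a detour and 1 undoing it).
Enumerating: 8 5 4 1 2 3 | 8 7 4 1 2 3 | 8 7 4 5 2 3 | 8 7 4 5 6 3.
That gives 4 routes.

4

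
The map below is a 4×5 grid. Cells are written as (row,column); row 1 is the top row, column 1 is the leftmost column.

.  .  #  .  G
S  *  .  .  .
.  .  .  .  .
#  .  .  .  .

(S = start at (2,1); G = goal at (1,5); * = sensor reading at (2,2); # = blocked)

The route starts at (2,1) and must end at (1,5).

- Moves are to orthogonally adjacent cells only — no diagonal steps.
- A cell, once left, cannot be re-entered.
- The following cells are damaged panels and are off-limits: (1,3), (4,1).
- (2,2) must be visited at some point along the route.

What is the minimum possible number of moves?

Any route passes through (2,2) somewhere between (2,1) and (1,5). Summing Manhattan distances along the two legs ((2,1) → (2,2) → (1,5)) gives a lower bound of 1 + 4 = 5 moves.
A route of 5 moves achieves this: (2,1) → (2,2) → (2,3) → (2,4) → (1,4) → (1,5).
Since 5 matches the lower bound, it is optimal.

5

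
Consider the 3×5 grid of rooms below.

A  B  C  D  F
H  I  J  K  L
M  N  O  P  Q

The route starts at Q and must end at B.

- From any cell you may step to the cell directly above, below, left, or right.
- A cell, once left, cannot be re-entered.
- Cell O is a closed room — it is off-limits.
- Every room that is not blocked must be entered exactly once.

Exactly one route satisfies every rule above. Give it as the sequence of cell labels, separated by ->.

Need to visit all 14 open cells exactly once, starting at Q and ending at B.
Route from Q: left 1 to P, up 1 to K, right 1 to L, up 1 to F, left 2 to C, down 1 to J, left 1 to I, down 1 to N, left 1 to M, up 2 to A, right 1 to B — 13 moves in all.
Check: all 14 open cells covered.

Q -> P -> K -> L -> F -> D -> C -> J -> I -> N -> M -> H -> A -> B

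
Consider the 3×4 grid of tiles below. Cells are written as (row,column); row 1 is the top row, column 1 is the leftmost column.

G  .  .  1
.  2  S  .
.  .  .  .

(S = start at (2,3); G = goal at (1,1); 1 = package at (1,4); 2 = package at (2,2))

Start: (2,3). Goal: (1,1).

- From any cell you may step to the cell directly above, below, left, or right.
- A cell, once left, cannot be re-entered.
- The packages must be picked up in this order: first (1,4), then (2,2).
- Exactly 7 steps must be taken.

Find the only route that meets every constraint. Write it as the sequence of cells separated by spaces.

The waypoints must appear in the order (1,4), (2,2), with no cell reused.
Route from (2,3): right 1 to (2,4), up 1 to (1,4), left 2 to (1,2), down 1 to (2,2), left 1 to (2,1), up 1 to (1,1) — 7 moves in all.
Check: order respected (1 at step 2, 2 at step 5); 7 moves as required.

(2,3) (2,4) (1,4) (1,3) (1,2) (2,2) (2,1) (1,1)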